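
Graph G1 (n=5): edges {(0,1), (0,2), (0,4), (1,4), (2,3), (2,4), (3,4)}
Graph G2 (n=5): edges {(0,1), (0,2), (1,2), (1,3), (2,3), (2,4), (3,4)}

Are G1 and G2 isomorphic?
Yes, isomorphic

The graphs are isomorphic.
One valid mapping φ: V(G1) → V(G2): 0→3, 1→4, 2→1, 3→0, 4→2

Verify φ preserves adjacency — for each edge of G1, its image is an edge of G2:
  (0,1) → (φ(0),φ(1)) = (3,4) ∈ E(G2) ✓
  (0,2) → (φ(0),φ(2)) = (1,3) ∈ E(G2) ✓
  (0,4) → (φ(0),φ(4)) = (2,3) ∈ E(G2) ✓
  (1,4) → (φ(1),φ(4)) = (2,4) ∈ E(G2) ✓
  (2,3) → (φ(2),φ(3)) = (0,1) ∈ E(G2) ✓
  (2,4) → (φ(2),φ(4)) = (1,2) ∈ E(G2) ✓
  (3,4) → (φ(3),φ(4)) = (0,2) ∈ E(G2) ✓
All 7 edges of G1 map to edges of G2, and |E(G1)| = |E(G2)| = 7, so φ is a bijection on edges as well as vertices. Hence G1 ≅ G2.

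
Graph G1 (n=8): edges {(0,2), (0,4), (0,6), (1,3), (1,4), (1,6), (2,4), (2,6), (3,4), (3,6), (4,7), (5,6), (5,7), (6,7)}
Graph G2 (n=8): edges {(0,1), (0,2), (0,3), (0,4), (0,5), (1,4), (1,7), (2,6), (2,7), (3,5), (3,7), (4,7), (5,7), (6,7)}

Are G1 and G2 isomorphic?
Yes, isomorphic

The graphs are isomorphic.
One valid mapping φ: V(G1) → V(G2): 0→4, 1→3, 2→1, 3→5, 4→0, 5→6, 6→7, 7→2

Verify φ preserves adjacency — for each edge of G1, its image is an edge of G2:
  (0,2) → (φ(0),φ(2)) = (1,4) ∈ E(G2) ✓
  (0,4) → (φ(0),φ(4)) = (0,4) ∈ E(G2) ✓
  (0,6) → (φ(0),φ(6)) = (4,7) ∈ E(G2) ✓
  (1,3) → (φ(1),φ(3)) = (3,5) ∈ E(G2) ✓
  (1,4) → (φ(1),φ(4)) = (0,3) ∈ E(G2) ✓
  (1,6) → (φ(1),φ(6)) = (3,7) ∈ E(G2) ✓
  (2,4) → (φ(2),φ(4)) = (0,1) ∈ E(G2) ✓
  (2,6) → (φ(2),φ(6)) = (1,7) ∈ E(G2) ✓
  (3,4) → (φ(3),φ(4)) = (0,5) ∈ E(G2) ✓
  (3,6) → (φ(3),φ(6)) = (5,7) ∈ E(G2) ✓
  (4,7) → (φ(4),φ(7)) = (0,2) ∈ E(G2) ✓
  (5,6) → (φ(5),φ(6)) = (6,7) ∈ E(G2) ✓
  (5,7) → (φ(5),φ(7)) = (2,6) ∈ E(G2) ✓
  (6,7) → (φ(6),φ(7)) = (2,7) ∈ E(G2) ✓
All 14 edges of G1 map to edges of G2, and |E(G1)| = |E(G2)| = 14, so φ is a bijection on edges as well as vertices. Hence G1 ≅ G2.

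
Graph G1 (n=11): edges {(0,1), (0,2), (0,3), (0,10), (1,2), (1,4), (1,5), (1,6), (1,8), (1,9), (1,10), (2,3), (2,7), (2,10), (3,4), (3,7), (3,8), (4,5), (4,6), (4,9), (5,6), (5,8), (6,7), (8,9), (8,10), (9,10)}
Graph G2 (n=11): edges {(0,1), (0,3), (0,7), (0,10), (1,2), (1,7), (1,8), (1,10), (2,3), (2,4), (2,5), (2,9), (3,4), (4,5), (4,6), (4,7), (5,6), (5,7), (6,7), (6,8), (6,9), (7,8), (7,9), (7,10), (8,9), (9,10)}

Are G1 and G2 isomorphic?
Yes, isomorphic

The graphs are isomorphic.
One valid mapping φ: V(G1) → V(G2): 0→5, 1→7, 2→4, 3→2, 4→1, 5→10, 6→0, 7→3, 8→9, 9→8, 10→6

Verify φ preserves adjacency — for each edge of G1, its image is an edge of G2:
  (0,1) → (φ(0),φ(1)) = (5,7) ∈ E(G2) ✓
  (0,2) → (φ(0),φ(2)) = (4,5) ∈ E(G2) ✓
  (0,3) → (φ(0),φ(3)) = (2,5) ∈ E(G2) ✓
  (0,10) → (φ(0),φ(10)) = (5,6) ∈ E(G2) ✓
  (1,2) → (φ(1),φ(2)) = (4,7) ∈ E(G2) ✓
  (1,4) → (φ(1),φ(4)) = (1,7) ∈ E(G2) ✓
  (1,5) → (φ(1),φ(5)) = (7,10) ∈ E(G2) ✓
  (1,6) → (φ(1),φ(6)) = (0,7) ∈ E(G2) ✓
  (1,8) → (φ(1),φ(8)) = (7,9) ∈ E(G2) ✓
  (1,9) → (φ(1),φ(9)) = (7,8) ∈ E(G2) ✓
  (1,10) → (φ(1),φ(10)) = (6,7) ∈ E(G2) ✓
  (2,3) → (φ(2),φ(3)) = (2,4) ∈ E(G2) ✓
  (2,7) → (φ(2),φ(7)) = (3,4) ∈ E(G2) ✓
  (2,10) → (φ(2),φ(10)) = (4,6) ∈ E(G2) ✓
  (3,4) → (φ(3),φ(4)) = (1,2) ∈ E(G2) ✓
  (3,7) → (φ(3),φ(7)) = (2,3) ∈ E(G2) ✓
  (3,8) → (φ(3),φ(8)) = (2,9) ∈ E(G2) ✓
  (4,5) → (φ(4),φ(5)) = (1,10) ∈ E(G2) ✓
  (4,6) → (φ(4),φ(6)) = (0,1) ∈ E(G2) ✓
  (4,9) → (φ(4),φ(9)) = (1,8) ∈ E(G2) ✓
  (5,6) → (φ(5),φ(6)) = (0,10) ∈ E(G2) ✓
  (5,8) → (φ(5),φ(8)) = (9,10) ∈ E(G2) ✓
  (6,7) → (φ(6),φ(7)) = (0,3) ∈ E(G2) ✓
  (8,9) → (φ(8),φ(9)) = (8,9) ∈ E(G2) ✓
  (8,10) → (φ(8),φ(10)) = (6,9) ∈ E(G2) ✓
  (9,10) → (φ(9),φ(10)) = (6,8) ∈ E(G2) ✓
All 26 edges of G1 map to edges of G2, and |E(G1)| = |E(G2)| = 26, so φ is a bijection on edges as well as vertices. Hence G1 ≅ G2.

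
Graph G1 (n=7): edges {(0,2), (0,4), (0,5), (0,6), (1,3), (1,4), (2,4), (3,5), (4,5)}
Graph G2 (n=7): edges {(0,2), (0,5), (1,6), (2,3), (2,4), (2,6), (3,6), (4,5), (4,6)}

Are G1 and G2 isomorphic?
Yes, isomorphic

The graphs are isomorphic.
One valid mapping φ: V(G1) → V(G2): 0→6, 1→0, 2→3, 3→5, 4→2, 5→4, 6→1

Verify φ preserves adjacency — for each edge of G1, its image is an edge of G2:
  (0,2) → (φ(0),φ(2)) = (3,6) ∈ E(G2) ✓
  (0,4) → (φ(0),φ(4)) = (2,6) ∈ E(G2) ✓
  (0,5) → (φ(0),φ(5)) = (4,6) ∈ E(G2) ✓
  (0,6) → (φ(0),φ(6)) = (1,6) ∈ E(G2) ✓
  (1,3) → (φ(1),φ(3)) = (0,5) ∈ E(G2) ✓
  (1,4) → (φ(1),φ(4)) = (0,2) ∈ E(G2) ✓
  (2,4) → (φ(2),φ(4)) = (2,3) ∈ E(G2) ✓
  (3,5) → (φ(3),φ(5)) = (4,5) ∈ E(G2) ✓
  (4,5) → (φ(4),φ(5)) = (2,4) ∈ E(G2) ✓
All 9 edges of G1 map to edges of G2, and |E(G1)| = |E(G2)| = 9, so φ is a bijection on edges as well as vertices. Hence G1 ≅ G2.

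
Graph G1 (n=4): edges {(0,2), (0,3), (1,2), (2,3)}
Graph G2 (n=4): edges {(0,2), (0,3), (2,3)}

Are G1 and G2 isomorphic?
No, not isomorphic

The graphs are NOT isomorphic.

Counting edges: G1 has 4 edge(s); G2 has 3 edge(s).
Edge count is an isomorphism invariant (a bijection on vertices induces a bijection on edges), so differing edge counts rule out isomorphism.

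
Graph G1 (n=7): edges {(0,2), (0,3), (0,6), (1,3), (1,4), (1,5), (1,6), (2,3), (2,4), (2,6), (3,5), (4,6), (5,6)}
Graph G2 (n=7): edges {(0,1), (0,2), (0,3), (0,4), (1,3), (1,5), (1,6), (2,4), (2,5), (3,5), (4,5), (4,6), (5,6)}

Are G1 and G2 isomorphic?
Yes, isomorphic

The graphs are isomorphic.
One valid mapping φ: V(G1) → V(G2): 0→2, 1→1, 2→4, 3→0, 4→6, 5→3, 6→5

Verify φ preserves adjacency — for each edge of G1, its image is an edge of G2:
  (0,2) → (φ(0),φ(2)) = (2,4) ∈ E(G2) ✓
  (0,3) → (φ(0),φ(3)) = (0,2) ∈ E(G2) ✓
  (0,6) → (φ(0),φ(6)) = (2,5) ∈ E(G2) ✓
  (1,3) → (φ(1),φ(3)) = (0,1) ∈ E(G2) ✓
  (1,4) → (φ(1),φ(4)) = (1,6) ∈ E(G2) ✓
  (1,5) → (φ(1),φ(5)) = (1,3) ∈ E(G2) ✓
  (1,6) → (φ(1),φ(6)) = (1,5) ∈ E(G2) ✓
  (2,3) → (φ(2),φ(3)) = (0,4) ∈ E(G2) ✓
  (2,4) → (φ(2),φ(4)) = (4,6) ∈ E(G2) ✓
  (2,6) → (φ(2),φ(6)) = (4,5) ∈ E(G2) ✓
  (3,5) → (φ(3),φ(5)) = (0,3) ∈ E(G2) ✓
  (4,6) → (φ(4),φ(6)) = (5,6) ∈ E(G2) ✓
  (5,6) → (φ(5),φ(6)) = (3,5) ∈ E(G2) ✓
All 13 edges of G1 map to edges of G2, and |E(G1)| = |E(G2)| = 13, so φ is a bijection on edges as well as vertices. Hence G1 ≅ G2.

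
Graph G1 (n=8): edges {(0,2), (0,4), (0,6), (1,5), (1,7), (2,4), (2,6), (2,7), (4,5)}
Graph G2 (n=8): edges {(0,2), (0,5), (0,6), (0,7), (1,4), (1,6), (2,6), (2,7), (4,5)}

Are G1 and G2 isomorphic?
Yes, isomorphic

The graphs are isomorphic.
One valid mapping φ: V(G1) → V(G2): 0→2, 1→4, 2→0, 3→3, 4→6, 5→1, 6→7, 7→5

Verify φ preserves adjacency — for each edge of G1, its image is an edge of G2:
  (0,2) → (φ(0),φ(2)) = (0,2) ∈ E(G2) ✓
  (0,4) → (φ(0),φ(4)) = (2,6) ∈ E(G2) ✓
  (0,6) → (φ(0),φ(6)) = (2,7) ∈ E(G2) ✓
  (1,5) → (φ(1),φ(5)) = (1,4) ∈ E(G2) ✓
  (1,7) → (φ(1),φ(7)) = (4,5) ∈ E(G2) ✓
  (2,4) → (φ(2),φ(4)) = (0,6) ∈ E(G2) ✓
  (2,6) → (φ(2),φ(6)) = (0,7) ∈ E(G2) ✓
  (2,7) → (φ(2),φ(7)) = (0,5) ∈ E(G2) ✓
  (4,5) → (φ(4),φ(5)) = (1,6) ∈ E(G2) ✓
All 9 edges of G1 map to edges of G2, and |E(G1)| = |E(G2)| = 9, so φ is a bijection on edges as well as vertices. Hence G1 ≅ G2.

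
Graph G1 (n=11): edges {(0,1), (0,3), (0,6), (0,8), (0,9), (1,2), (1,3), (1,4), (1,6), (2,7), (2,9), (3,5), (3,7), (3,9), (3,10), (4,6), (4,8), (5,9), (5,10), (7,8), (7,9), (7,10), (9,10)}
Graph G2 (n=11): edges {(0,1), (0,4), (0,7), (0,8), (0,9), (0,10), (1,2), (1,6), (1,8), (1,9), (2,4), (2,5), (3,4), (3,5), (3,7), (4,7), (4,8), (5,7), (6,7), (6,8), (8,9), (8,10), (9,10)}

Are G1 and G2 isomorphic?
Yes, isomorphic

The graphs are isomorphic.
One valid mapping φ: V(G1) → V(G2): 0→4, 1→7, 2→6, 3→0, 4→5, 5→10, 6→3, 7→1, 8→2, 9→8, 10→9

Verify φ preserves adjacency — for each edge of G1, its image is an edge of G2:
  (0,1) → (φ(0),φ(1)) = (4,7) ∈ E(G2) ✓
  (0,3) → (φ(0),φ(3)) = (0,4) ∈ E(G2) ✓
  (0,6) → (φ(0),φ(6)) = (3,4) ∈ E(G2) ✓
  (0,8) → (φ(0),φ(8)) = (2,4) ∈ E(G2) ✓
  (0,9) → (φ(0),φ(9)) = (4,8) ∈ E(G2) ✓
  (1,2) → (φ(1),φ(2)) = (6,7) ∈ E(G2) ✓
  (1,3) → (φ(1),φ(3)) = (0,7) ∈ E(G2) ✓
  (1,4) → (φ(1),φ(4)) = (5,7) ∈ E(G2) ✓
  (1,6) → (φ(1),φ(6)) = (3,7) ∈ E(G2) ✓
  (2,7) → (φ(2),φ(7)) = (1,6) ∈ E(G2) ✓
  (2,9) → (φ(2),φ(9)) = (6,8) ∈ E(G2) ✓
  (3,5) → (φ(3),φ(5)) = (0,10) ∈ E(G2) ✓
  (3,7) → (φ(3),φ(7)) = (0,1) ∈ E(G2) ✓
  (3,9) → (φ(3),φ(9)) = (0,8) ∈ E(G2) ✓
  (3,10) → (φ(3),φ(10)) = (0,9) ∈ E(G2) ✓
  (4,6) → (φ(4),φ(6)) = (3,5) ∈ E(G2) ✓
  (4,8) → (φ(4),φ(8)) = (2,5) ∈ E(G2) ✓
  (5,9) → (φ(5),φ(9)) = (8,10) ∈ E(G2) ✓
  (5,10) → (φ(5),φ(10)) = (9,10) ∈ E(G2) ✓
  (7,8) → (φ(7),φ(8)) = (1,2) ∈ E(G2) ✓
  (7,9) → (φ(7),φ(9)) = (1,8) ∈ E(G2) ✓
  (7,10) → (φ(7),φ(10)) = (1,9) ∈ E(G2) ✓
  (9,10) → (φ(9),φ(10)) = (8,9) ∈ E(G2) ✓
All 23 edges of G1 map to edges of G2, and |E(G1)| = |E(G2)| = 23, so φ is a bijection on edges as well as vertices. Hence G1 ≅ G2.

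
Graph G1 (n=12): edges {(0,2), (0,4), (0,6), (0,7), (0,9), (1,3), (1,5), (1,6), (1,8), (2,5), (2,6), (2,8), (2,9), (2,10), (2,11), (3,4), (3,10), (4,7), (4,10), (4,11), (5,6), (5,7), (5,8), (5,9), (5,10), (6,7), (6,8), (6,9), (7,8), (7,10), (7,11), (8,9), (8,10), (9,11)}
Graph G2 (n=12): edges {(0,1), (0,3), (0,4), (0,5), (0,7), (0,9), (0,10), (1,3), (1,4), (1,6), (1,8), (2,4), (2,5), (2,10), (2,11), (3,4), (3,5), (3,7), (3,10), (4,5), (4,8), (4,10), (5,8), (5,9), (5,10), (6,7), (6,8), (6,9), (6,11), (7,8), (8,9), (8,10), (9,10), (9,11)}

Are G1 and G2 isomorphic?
Yes, isomorphic

The graphs are isomorphic.
One valid mapping φ: V(G1) → V(G2): 0→1, 1→2, 2→0, 3→11, 4→6, 5→5, 6→4, 7→8, 8→10, 9→3, 10→9, 11→7

Verify φ preserves adjacency — for each edge of G1, its image is an edge of G2:
  (0,2) → (φ(0),φ(2)) = (0,1) ∈ E(G2) ✓
  (0,4) → (φ(0),φ(4)) = (1,6) ∈ E(G2) ✓
  (0,6) → (φ(0),φ(6)) = (1,4) ∈ E(G2) ✓
  (0,7) → (φ(0),φ(7)) = (1,8) ∈ E(G2) ✓
  (0,9) → (φ(0),φ(9)) = (1,3) ∈ E(G2) ✓
  (1,3) → (φ(1),φ(3)) = (2,11) ∈ E(G2) ✓
  (1,5) → (φ(1),φ(5)) = (2,5) ∈ E(G2) ✓
  (1,6) → (φ(1),φ(6)) = (2,4) ∈ E(G2) ✓
  (1,8) → (φ(1),φ(8)) = (2,10) ∈ E(G2) ✓
  (2,5) → (φ(2),φ(5)) = (0,5) ∈ E(G2) ✓
  (2,6) → (φ(2),φ(6)) = (0,4) ∈ E(G2) ✓
  (2,8) → (φ(2),φ(8)) = (0,10) ∈ E(G2) ✓
  (2,9) → (φ(2),φ(9)) = (0,3) ∈ E(G2) ✓
  (2,10) → (φ(2),φ(10)) = (0,9) ∈ E(G2) ✓
  (2,11) → (φ(2),φ(11)) = (0,7) ∈ E(G2) ✓
  (3,4) → (φ(3),φ(4)) = (6,11) ∈ E(G2) ✓
  (3,10) → (φ(3),φ(10)) = (9,11) ∈ E(G2) ✓
  (4,7) → (φ(4),φ(7)) = (6,8) ∈ E(G2) ✓
  (4,10) → (φ(4),φ(10)) = (6,9) ∈ E(G2) ✓
  (4,11) → (φ(4),φ(11)) = (6,7) ∈ E(G2) ✓
  (5,6) → (φ(5),φ(6)) = (4,5) ∈ E(G2) ✓
  (5,7) → (φ(5),φ(7)) = (5,8) ∈ E(G2) ✓
  (5,8) → (φ(5),φ(8)) = (5,10) ∈ E(G2) ✓
  (5,9) → (φ(5),φ(9)) = (3,5) ∈ E(G2) ✓
  (5,10) → (φ(5),φ(10)) = (5,9) ∈ E(G2) ✓
  (6,7) → (φ(6),φ(7)) = (4,8) ∈ E(G2) ✓
  (6,8) → (φ(6),φ(8)) = (4,10) ∈ E(G2) ✓
  (6,9) → (φ(6),φ(9)) = (3,4) ∈ E(G2) ✓
  (7,8) → (φ(7),φ(8)) = (8,10) ∈ E(G2) ✓
  (7,10) → (φ(7),φ(10)) = (8,9) ∈ E(G2) ✓
  (7,11) → (φ(7),φ(11)) = (7,8) ∈ E(G2) ✓
  (8,9) → (φ(8),φ(9)) = (3,10) ∈ E(G2) ✓
  (8,10) → (φ(8),φ(10)) = (9,10) ∈ E(G2) ✓
  (9,11) → (φ(9),φ(11)) = (3,7) ∈ E(G2) ✓
All 34 edges of G1 map to edges of G2, and |E(G1)| = |E(G2)| = 34, so φ is a bijection on edges as well as vertices. Hence G1 ≅ G2.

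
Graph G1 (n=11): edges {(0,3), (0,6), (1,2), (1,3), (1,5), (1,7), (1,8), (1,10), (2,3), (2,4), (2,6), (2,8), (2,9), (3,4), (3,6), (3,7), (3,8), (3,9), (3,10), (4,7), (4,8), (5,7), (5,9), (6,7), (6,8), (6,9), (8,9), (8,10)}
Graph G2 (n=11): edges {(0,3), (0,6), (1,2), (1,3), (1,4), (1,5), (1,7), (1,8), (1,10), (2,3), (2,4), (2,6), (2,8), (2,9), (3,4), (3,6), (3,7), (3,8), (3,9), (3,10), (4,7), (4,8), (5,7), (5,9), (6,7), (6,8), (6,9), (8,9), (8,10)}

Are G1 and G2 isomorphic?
No, not isomorphic

The graphs are NOT isomorphic.

Counting edges: G1 has 28 edge(s); G2 has 29 edge(s).
Edge count is an isomorphism invariant (a bijection on vertices induces a bijection on edges), so differing edge counts rule out isomorphism.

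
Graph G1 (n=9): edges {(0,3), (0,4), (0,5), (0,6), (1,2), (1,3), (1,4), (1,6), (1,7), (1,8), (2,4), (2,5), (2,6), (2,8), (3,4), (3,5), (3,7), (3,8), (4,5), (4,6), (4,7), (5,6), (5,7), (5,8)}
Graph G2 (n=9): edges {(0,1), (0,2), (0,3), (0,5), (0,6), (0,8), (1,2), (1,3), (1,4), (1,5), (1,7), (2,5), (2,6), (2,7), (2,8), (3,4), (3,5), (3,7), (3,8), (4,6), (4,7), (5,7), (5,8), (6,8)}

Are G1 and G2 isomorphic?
No, not isomorphic

The graphs are NOT isomorphic.

Degrees in G1: deg(0)=4, deg(1)=6, deg(2)=5, deg(3)=6, deg(4)=7, deg(5)=7, deg(6)=5, deg(7)=4, deg(8)=4.
Sorted degree sequence of G1: [7, 7, 6, 6, 5, 5, 4, 4, 4].
Degrees in G2: deg(0)=6, deg(1)=6, deg(2)=6, deg(3)=6, deg(4)=4, deg(5)=6, deg(6)=4, deg(7)=5, deg(8)=5.
Sorted degree sequence of G2: [6, 6, 6, 6, 6, 5, 5, 4, 4].
The (sorted) degree sequence is an isomorphism invariant, so since G1 and G2 have different degree sequences they cannot be isomorphic.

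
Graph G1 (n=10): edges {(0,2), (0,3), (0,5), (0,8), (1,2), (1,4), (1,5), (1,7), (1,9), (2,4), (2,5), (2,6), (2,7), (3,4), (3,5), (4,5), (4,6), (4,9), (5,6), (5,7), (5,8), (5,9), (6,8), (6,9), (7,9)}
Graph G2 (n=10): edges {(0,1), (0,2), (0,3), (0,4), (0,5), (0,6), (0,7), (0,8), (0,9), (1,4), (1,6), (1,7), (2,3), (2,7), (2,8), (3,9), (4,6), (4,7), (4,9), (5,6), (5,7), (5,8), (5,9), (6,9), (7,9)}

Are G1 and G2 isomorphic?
Yes, isomorphic

The graphs are isomorphic.
One valid mapping φ: V(G1) → V(G2): 0→2, 1→4, 2→7, 3→3, 4→9, 5→0, 6→5, 7→1, 8→8, 9→6

Verify φ preserves adjacency — for each edge of G1, its image is an edge of G2:
  (0,2) → (φ(0),φ(2)) = (2,7) ∈ E(G2) ✓
  (0,3) → (φ(0),φ(3)) = (2,3) ∈ E(G2) ✓
  (0,5) → (φ(0),φ(5)) = (0,2) ∈ E(G2) ✓
  (0,8) → (φ(0),φ(8)) = (2,8) ∈ E(G2) ✓
  (1,2) → (φ(1),φ(2)) = (4,7) ∈ E(G2) ✓
  (1,4) → (φ(1),φ(4)) = (4,9) ∈ E(G2) ✓
  (1,5) → (φ(1),φ(5)) = (0,4) ∈ E(G2) ✓
  (1,7) → (φ(1),φ(7)) = (1,4) ∈ E(G2) ✓
  (1,9) → (φ(1),φ(9)) = (4,6) ∈ E(G2) ✓
  (2,4) → (φ(2),φ(4)) = (7,9) ∈ E(G2) ✓
  (2,5) → (φ(2),φ(5)) = (0,7) ∈ E(G2) ✓
  (2,6) → (φ(2),φ(6)) = (5,7) ∈ E(G2) ✓
  (2,7) → (φ(2),φ(7)) = (1,7) ∈ E(G2) ✓
  (3,4) → (φ(3),φ(4)) = (3,9) ∈ E(G2) ✓
  (3,5) → (φ(3),φ(5)) = (0,3) ∈ E(G2) ✓
  (4,5) → (φ(4),φ(5)) = (0,9) ∈ E(G2) ✓
  (4,6) → (φ(4),φ(6)) = (5,9) ∈ E(G2) ✓
  (4,9) → (φ(4),φ(9)) = (6,9) ∈ E(G2) ✓
  (5,6) → (φ(5),φ(6)) = (0,5) ∈ E(G2) ✓
  (5,7) → (φ(5),φ(7)) = (0,1) ∈ E(G2) ✓
  (5,8) → (φ(5),φ(8)) = (0,8) ∈ E(G2) ✓
  (5,9) → (φ(5),φ(9)) = (0,6) ∈ E(G2) ✓
  (6,8) → (φ(6),φ(8)) = (5,8) ∈ E(G2) ✓
  (6,9) → (φ(6),φ(9)) = (5,6) ∈ E(G2) ✓
  (7,9) → (φ(7),φ(9)) = (1,6) ∈ E(G2) ✓
All 25 edges of G1 map to edges of G2, and |E(G1)| = |E(G2)| = 25, so φ is a bijection on edges as well as vertices. Hence G1 ≅ G2.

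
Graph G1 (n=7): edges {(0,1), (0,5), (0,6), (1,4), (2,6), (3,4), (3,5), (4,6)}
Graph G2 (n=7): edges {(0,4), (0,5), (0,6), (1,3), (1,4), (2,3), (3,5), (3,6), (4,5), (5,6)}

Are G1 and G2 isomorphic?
No, not isomorphic

The graphs are NOT isomorphic.

Degrees in G1: deg(0)=3, deg(1)=2, deg(2)=1, deg(3)=2, deg(4)=3, deg(5)=2, deg(6)=3.
Sorted degree sequence of G1: [3, 3, 3, 2, 2, 2, 1].
Degrees in G2: deg(0)=3, deg(1)=2, deg(2)=1, deg(3)=4, deg(4)=3, deg(5)=4, deg(6)=3.
Sorted degree sequence of G2: [4, 4, 3, 3, 3, 2, 1].
The (sorted) degree sequence is an isomorphism invariant, so since G1 and G2 have different degree sequences they cannot be isomorphic.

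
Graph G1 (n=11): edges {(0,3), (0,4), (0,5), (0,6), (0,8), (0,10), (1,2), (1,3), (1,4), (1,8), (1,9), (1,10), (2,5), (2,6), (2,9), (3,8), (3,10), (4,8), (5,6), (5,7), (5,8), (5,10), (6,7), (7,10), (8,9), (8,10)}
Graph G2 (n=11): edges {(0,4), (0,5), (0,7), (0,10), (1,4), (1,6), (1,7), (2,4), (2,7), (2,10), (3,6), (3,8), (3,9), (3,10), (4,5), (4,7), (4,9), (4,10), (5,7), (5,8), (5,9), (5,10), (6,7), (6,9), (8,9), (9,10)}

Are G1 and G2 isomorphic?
Yes, isomorphic

The graphs are isomorphic.
One valid mapping φ: V(G1) → V(G2): 0→10, 1→7, 2→6, 3→0, 4→2, 5→9, 6→3, 7→8, 8→4, 9→1, 10→5

Verify φ preserves adjacency — for each edge of G1, its image is an edge of G2:
  (0,3) → (φ(0),φ(3)) = (0,10) ∈ E(G2) ✓
  (0,4) → (φ(0),φ(4)) = (2,10) ∈ E(G2) ✓
  (0,5) → (φ(0),φ(5)) = (9,10) ∈ E(G2) ✓
  (0,6) → (φ(0),φ(6)) = (3,10) ∈ E(G2) ✓
  (0,8) → (φ(0),φ(8)) = (4,10) ∈ E(G2) ✓
  (0,10) → (φ(0),φ(10)) = (5,10) ∈ E(G2) ✓
  (1,2) → (φ(1),φ(2)) = (6,7) ∈ E(G2) ✓
  (1,3) → (φ(1),φ(3)) = (0,7) ∈ E(G2) ✓
  (1,4) → (φ(1),φ(4)) = (2,7) ∈ E(G2) ✓
  (1,8) → (φ(1),φ(8)) = (4,7) ∈ E(G2) ✓
  (1,9) → (φ(1),φ(9)) = (1,7) ∈ E(G2) ✓
  (1,10) → (φ(1),φ(10)) = (5,7) ∈ E(G2) ✓
  (2,5) → (φ(2),φ(5)) = (6,9) ∈ E(G2) ✓
  (2,6) → (φ(2),φ(6)) = (3,6) ∈ E(G2) ✓
  (2,9) → (φ(2),φ(9)) = (1,6) ∈ E(G2) ✓
  (3,8) → (φ(3),φ(8)) = (0,4) ∈ E(G2) ✓
  (3,10) → (φ(3),φ(10)) = (0,5) ∈ E(G2) ✓
  (4,8) → (φ(4),φ(8)) = (2,4) ∈ E(G2) ✓
  (5,6) → (φ(5),φ(6)) = (3,9) ∈ E(G2) ✓
  (5,7) → (φ(5),φ(7)) = (8,9) ∈ E(G2) ✓
  (5,8) → (φ(5),φ(8)) = (4,9) ∈ E(G2) ✓
  (5,10) → (φ(5),φ(10)) = (5,9) ∈ E(G2) ✓
  (6,7) → (φ(6),φ(7)) = (3,8) ∈ E(G2) ✓
  (7,10) → (φ(7),φ(10)) = (5,8) ∈ E(G2) ✓
  (8,9) → (φ(8),φ(9)) = (1,4) ∈ E(G2) ✓
  (8,10) → (φ(8),φ(10)) = (4,5) ∈ E(G2) ✓
All 26 edges of G1 map to edges of G2, and |E(G1)| = |E(G2)| = 26, so φ is a bijection on edges as well as vertices. Hence G1 ≅ G2.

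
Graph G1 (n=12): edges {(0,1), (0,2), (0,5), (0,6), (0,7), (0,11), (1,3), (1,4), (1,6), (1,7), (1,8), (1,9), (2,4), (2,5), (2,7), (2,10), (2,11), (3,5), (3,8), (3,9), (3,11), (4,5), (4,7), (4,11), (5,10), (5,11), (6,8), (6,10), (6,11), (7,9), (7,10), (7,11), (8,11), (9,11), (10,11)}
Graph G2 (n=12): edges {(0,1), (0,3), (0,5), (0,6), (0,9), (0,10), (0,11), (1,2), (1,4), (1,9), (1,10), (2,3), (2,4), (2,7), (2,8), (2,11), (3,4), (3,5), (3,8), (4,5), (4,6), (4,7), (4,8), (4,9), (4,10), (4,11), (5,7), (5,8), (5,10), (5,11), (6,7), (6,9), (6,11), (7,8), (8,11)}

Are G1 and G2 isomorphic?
Yes, isomorphic

The graphs are isomorphic.
One valid mapping φ: V(G1) → V(G2): 0→11, 1→0, 2→8, 3→1, 4→3, 5→2, 6→6, 7→5, 8→9, 9→10, 10→7, 11→4

Verify φ preserves adjacency — for each edge of G1, its image is an edge of G2:
  (0,1) → (φ(0),φ(1)) = (0,11) ∈ E(G2) ✓
  (0,2) → (φ(0),φ(2)) = (8,11) ∈ E(G2) ✓
  (0,5) → (φ(0),φ(5)) = (2,11) ∈ E(G2) ✓
  (0,6) → (φ(0),φ(6)) = (6,11) ∈ E(G2) ✓
  (0,7) → (φ(0),φ(7)) = (5,11) ∈ E(G2) ✓
  (0,11) → (φ(0),φ(11)) = (4,11) ∈ E(G2) ✓
  (1,3) → (φ(1),φ(3)) = (0,1) ∈ E(G2) ✓
  (1,4) → (φ(1),φ(4)) = (0,3) ∈ E(G2) ✓
  (1,6) → (φ(1),φ(6)) = (0,6) ∈ E(G2) ✓
  (1,7) → (φ(1),φ(7)) = (0,5) ∈ E(G2) ✓
  (1,8) → (φ(1),φ(8)) = (0,9) ∈ E(G2) ✓
  (1,9) → (φ(1),φ(9)) = (0,10) ∈ E(G2) ✓
  (2,4) → (φ(2),φ(4)) = (3,8) ∈ E(G2) ✓
  (2,5) → (φ(2),φ(5)) = (2,8) ∈ E(G2) ✓
  (2,7) → (φ(2),φ(7)) = (5,8) ∈ E(G2) ✓
  (2,10) → (φ(2),φ(10)) = (7,8) ∈ E(G2) ✓
  (2,11) → (φ(2),φ(11)) = (4,8) ∈ E(G2) ✓
  (3,5) → (φ(3),φ(5)) = (1,2) ∈ E(G2) ✓
  (3,8) → (φ(3),φ(8)) = (1,9) ∈ E(G2) ✓
  (3,9) → (φ(3),φ(9)) = (1,10) ∈ E(G2) ✓
  (3,11) → (φ(3),φ(11)) = (1,4) ∈ E(G2) ✓
  (4,5) → (φ(4),φ(5)) = (2,3) ∈ E(G2) ✓
  (4,7) → (φ(4),φ(7)) = (3,5) ∈ E(G2) ✓
  (4,11) → (φ(4),φ(11)) = (3,4) ∈ E(G2) ✓
  (5,10) → (φ(5),φ(10)) = (2,7) ∈ E(G2) ✓
  (5,11) → (φ(5),φ(11)) = (2,4) ∈ E(G2) ✓
  (6,8) → (φ(6),φ(8)) = (6,9) ∈ E(G2) ✓
  (6,10) → (φ(6),φ(10)) = (6,7) ∈ E(G2) ✓
  (6,11) → (φ(6),φ(11)) = (4,6) ∈ E(G2) ✓
  (7,9) → (φ(7),φ(9)) = (5,10) ∈ E(G2) ✓
  (7,10) → (φ(7),φ(10)) = (5,7) ∈ E(G2) ✓
  (7,11) → (φ(7),φ(11)) = (4,5) ∈ E(G2) ✓
  (8,11) → (φ(8),φ(11)) = (4,9) ∈ E(G2) ✓
  (9,11) → (φ(9),φ(11)) = (4,10) ∈ E(G2) ✓
  (10,11) → (φ(10),φ(11)) = (4,7) ∈ E(G2) ✓
All 35 edges of G1 map to edges of G2, and |E(G1)| = |E(G2)| = 35, so φ is a bijection on edges as well as vertices. Hence G1 ≅ G2.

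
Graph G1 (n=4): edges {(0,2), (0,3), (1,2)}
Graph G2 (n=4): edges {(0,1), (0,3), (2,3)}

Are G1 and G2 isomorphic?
Yes, isomorphic

The graphs are isomorphic.
One valid mapping φ: V(G1) → V(G2): 0→3, 1→1, 2→0, 3→2

Verify φ preserves adjacency — for each edge of G1, its image is an edge of G2:
  (0,2) → (φ(0),φ(2)) = (0,3) ∈ E(G2) ✓
  (0,3) → (φ(0),φ(3)) = (2,3) ∈ E(G2) ✓
  (1,2) → (φ(1),φ(2)) = (0,1) ∈ E(G2) ✓
All 3 edges of G1 map to edges of G2, and |E(G1)| = |E(G2)| = 3, so φ is a bijection on edges as well as vertices. Hence G1 ≅ G2.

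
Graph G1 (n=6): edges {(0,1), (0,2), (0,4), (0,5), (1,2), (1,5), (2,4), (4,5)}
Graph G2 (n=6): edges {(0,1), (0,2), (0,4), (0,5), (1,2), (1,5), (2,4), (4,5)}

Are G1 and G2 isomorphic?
Yes, isomorphic

The graphs are isomorphic.
One valid mapping φ: V(G1) → V(G2): 0→0, 1→5, 2→4, 3→3, 4→2, 5→1

Verify φ preserves adjacency — for each edge of G1, its image is an edge of G2:
  (0,1) → (φ(0),φ(1)) = (0,5) ∈ E(G2) ✓
  (0,2) → (φ(0),φ(2)) = (0,4) ∈ E(G2) ✓
  (0,4) → (φ(0),φ(4)) = (0,2) ∈ E(G2) ✓
  (0,5) → (φ(0),φ(5)) = (0,1) ∈ E(G2) ✓
  (1,2) → (φ(1),φ(2)) = (4,5) ∈ E(G2) ✓
  (1,5) → (φ(1),φ(5)) = (1,5) ∈ E(G2) ✓
  (2,4) → (φ(2),φ(4)) = (2,4) ∈ E(G2) ✓
  (4,5) → (φ(4),φ(5)) = (1,2) ∈ E(G2) ✓
All 8 edges of G1 map to edges of G2, and |E(G1)| = |E(G2)| = 8, so φ is a bijection on edges as well as vertices. Hence G1 ≅ G2.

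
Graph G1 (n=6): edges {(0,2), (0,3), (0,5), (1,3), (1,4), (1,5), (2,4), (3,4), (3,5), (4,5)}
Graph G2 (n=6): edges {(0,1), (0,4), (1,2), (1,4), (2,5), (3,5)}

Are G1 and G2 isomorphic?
No, not isomorphic

The graphs are NOT isomorphic.

Degrees in G1: deg(0)=3, deg(1)=3, deg(2)=2, deg(3)=4, deg(4)=4, deg(5)=4.
Sorted degree sequence of G1: [4, 4, 4, 3, 3, 2].
Degrees in G2: deg(0)=2, deg(1)=3, deg(2)=2, deg(3)=1, deg(4)=2, deg(5)=2.
Sorted degree sequence of G2: [3, 2, 2, 2, 2, 1].
The (sorted) degree sequence is an isomorphism invariant, so since G1 and G2 have different degree sequences they cannot be isomorphic.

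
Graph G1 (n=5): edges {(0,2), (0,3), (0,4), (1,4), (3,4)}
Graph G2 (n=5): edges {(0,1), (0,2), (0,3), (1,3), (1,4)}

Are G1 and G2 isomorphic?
Yes, isomorphic

The graphs are isomorphic.
One valid mapping φ: V(G1) → V(G2): 0→0, 1→4, 2→2, 3→3, 4→1

Verify φ preserves adjacency — for each edge of G1, its image is an edge of G2:
  (0,2) → (φ(0),φ(2)) = (0,2) ∈ E(G2) ✓
  (0,3) → (φ(0),φ(3)) = (0,3) ∈ E(G2) ✓
  (0,4) → (φ(0),φ(4)) = (0,1) ∈ E(G2) ✓
  (1,4) → (φ(1),φ(4)) = (1,4) ∈ E(G2) ✓
  (3,4) → (φ(3),φ(4)) = (1,3) ∈ E(G2) ✓
All 5 edges of G1 map to edges of G2, and |E(G1)| = |E(G2)| = 5, so φ is a bijection on edges as well as vertices. Hence G1 ≅ G2.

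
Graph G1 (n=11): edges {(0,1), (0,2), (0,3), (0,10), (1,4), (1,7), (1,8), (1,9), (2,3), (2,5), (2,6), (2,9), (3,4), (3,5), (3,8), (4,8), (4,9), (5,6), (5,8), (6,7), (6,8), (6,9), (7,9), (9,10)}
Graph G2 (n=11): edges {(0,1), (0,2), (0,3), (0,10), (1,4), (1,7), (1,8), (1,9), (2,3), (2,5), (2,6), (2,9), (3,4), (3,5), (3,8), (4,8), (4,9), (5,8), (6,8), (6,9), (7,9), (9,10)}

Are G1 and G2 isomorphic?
No, not isomorphic

The graphs are NOT isomorphic.

Counting edges: G1 has 24 edge(s); G2 has 22 edge(s).
Edge count is an isomorphism invariant (a bijection on vertices induces a bijection on edges), so differing edge counts rule out isomorphism.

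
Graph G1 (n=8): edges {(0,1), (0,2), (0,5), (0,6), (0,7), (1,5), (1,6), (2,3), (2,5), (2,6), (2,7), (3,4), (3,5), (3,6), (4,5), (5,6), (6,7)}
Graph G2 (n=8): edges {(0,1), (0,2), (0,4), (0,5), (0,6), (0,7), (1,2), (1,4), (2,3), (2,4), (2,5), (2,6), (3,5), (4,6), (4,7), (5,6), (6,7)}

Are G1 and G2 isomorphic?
Yes, isomorphic

The graphs are isomorphic.
One valid mapping φ: V(G1) → V(G2): 0→4, 1→1, 2→6, 3→5, 4→3, 5→2, 6→0, 7→7

Verify φ preserves adjacency — for each edge of G1, its image is an edge of G2:
  (0,1) → (φ(0),φ(1)) = (1,4) ∈ E(G2) ✓
  (0,2) → (φ(0),φ(2)) = (4,6) ∈ E(G2) ✓
  (0,5) → (φ(0),φ(5)) = (2,4) ∈ E(G2) ✓
  (0,6) → (φ(0),φ(6)) = (0,4) ∈ E(G2) ✓
  (0,7) → (φ(0),φ(7)) = (4,7) ∈ E(G2) ✓
  (1,5) → (φ(1),φ(5)) = (1,2) ∈ E(G2) ✓
  (1,6) → (φ(1),φ(6)) = (0,1) ∈ E(G2) ✓
  (2,3) → (φ(2),φ(3)) = (5,6) ∈ E(G2) ✓
  (2,5) → (φ(2),φ(5)) = (2,6) ∈ E(G2) ✓
  (2,6) → (φ(2),φ(6)) = (0,6) ∈ E(G2) ✓
  (2,7) → (φ(2),φ(7)) = (6,7) ∈ E(G2) ✓
  (3,4) → (φ(3),φ(4)) = (3,5) ∈ E(G2) ✓
  (3,5) → (φ(3),φ(5)) = (2,5) ∈ E(G2) ✓
  (3,6) → (φ(3),φ(6)) = (0,5) ∈ E(G2) ✓
  (4,5) → (φ(4),φ(5)) = (2,3) ∈ E(G2) ✓
  (5,6) → (φ(5),φ(6)) = (0,2) ∈ E(G2) ✓
  (6,7) → (φ(6),φ(7)) = (0,7) ∈ E(G2) ✓
All 17 edges of G1 map to edges of G2, and |E(G1)| = |E(G2)| = 17, so φ is a bijection on edges as well as vertices. Hence G1 ≅ G2.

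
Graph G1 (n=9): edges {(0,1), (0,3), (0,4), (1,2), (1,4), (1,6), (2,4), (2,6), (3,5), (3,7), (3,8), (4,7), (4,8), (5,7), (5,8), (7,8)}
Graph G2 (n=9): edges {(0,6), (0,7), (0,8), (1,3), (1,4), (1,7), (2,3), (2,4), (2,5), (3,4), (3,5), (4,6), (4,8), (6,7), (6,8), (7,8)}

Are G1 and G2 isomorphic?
Yes, isomorphic

The graphs are isomorphic.
One valid mapping φ: V(G1) → V(G2): 0→1, 1→3, 2→2, 3→7, 4→4, 5→0, 6→5, 7→8, 8→6

Verify φ preserves adjacency — for each edge of G1, its image is an edge of G2:
  (0,1) → (φ(0),φ(1)) = (1,3) ∈ E(G2) ✓
  (0,3) → (φ(0),φ(3)) = (1,7) ∈ E(G2) ✓
  (0,4) → (φ(0),φ(4)) = (1,4) ∈ E(G2) ✓
  (1,2) → (φ(1),φ(2)) = (2,3) ∈ E(G2) ✓
  (1,4) → (φ(1),φ(4)) = (3,4) ∈ E(G2) ✓
  (1,6) → (φ(1),φ(6)) = (3,5) ∈ E(G2) ✓
  (2,4) → (φ(2),φ(4)) = (2,4) ∈ E(G2) ✓
  (2,6) → (φ(2),φ(6)) = (2,5) ∈ E(G2) ✓
  (3,5) → (φ(3),φ(5)) = (0,7) ∈ E(G2) ✓
  (3,7) → (φ(3),φ(7)) = (7,8) ∈ E(G2) ✓
  (3,8) → (φ(3),φ(8)) = (6,7) ∈ E(G2) ✓
  (4,7) → (φ(4),φ(7)) = (4,8) ∈ E(G2) ✓
  (4,8) → (φ(4),φ(8)) = (4,6) ∈ E(G2) ✓
  (5,7) → (φ(5),φ(7)) = (0,8) ∈ E(G2) ✓
  (5,8) → (φ(5),φ(8)) = (0,6) ∈ E(G2) ✓
  (7,8) → (φ(7),φ(8)) = (6,8) ∈ E(G2) ✓
All 16 edges of G1 map to edges of G2, and |E(G1)| = |E(G2)| = 16, so φ is a bijection on edges as well as vertices. Hence G1 ≅ G2.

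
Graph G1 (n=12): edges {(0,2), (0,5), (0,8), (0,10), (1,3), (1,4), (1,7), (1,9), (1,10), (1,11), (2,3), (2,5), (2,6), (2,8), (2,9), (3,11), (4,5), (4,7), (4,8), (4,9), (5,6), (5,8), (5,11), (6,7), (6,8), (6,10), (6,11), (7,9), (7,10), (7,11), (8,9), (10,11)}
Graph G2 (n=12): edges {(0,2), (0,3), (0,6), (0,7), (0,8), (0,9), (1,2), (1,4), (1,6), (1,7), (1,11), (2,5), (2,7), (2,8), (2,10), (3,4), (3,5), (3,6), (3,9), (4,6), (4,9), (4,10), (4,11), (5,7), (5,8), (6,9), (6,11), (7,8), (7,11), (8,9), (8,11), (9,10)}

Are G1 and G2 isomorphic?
Yes, isomorphic

The graphs are isomorphic.
One valid mapping φ: V(G1) → V(G2): 0→5, 1→4, 2→2, 3→10, 4→11, 5→8, 6→0, 7→6, 8→7, 9→1, 10→3, 11→9

Verify φ preserves adjacency — for each edge of G1, its image is an edge of G2:
  (0,2) → (φ(0),φ(2)) = (2,5) ∈ E(G2) ✓
  (0,5) → (φ(0),φ(5)) = (5,8) ∈ E(G2) ✓
  (0,8) → (φ(0),φ(8)) = (5,7) ∈ E(G2) ✓
  (0,10) → (φ(0),φ(10)) = (3,5) ∈ E(G2) ✓
  (1,3) → (φ(1),φ(3)) = (4,10) ∈ E(G2) ✓
  (1,4) → (φ(1),φ(4)) = (4,11) ∈ E(G2) ✓
  (1,7) → (φ(1),φ(7)) = (4,6) ∈ E(G2) ✓
  (1,9) → (φ(1),φ(9)) = (1,4) ∈ E(G2) ✓
  (1,10) → (φ(1),φ(10)) = (3,4) ∈ E(G2) ✓
  (1,11) → (φ(1),φ(11)) = (4,9) ∈ E(G2) ✓
  (2,3) → (φ(2),φ(3)) = (2,10) ∈ E(G2) ✓
  (2,5) → (φ(2),φ(5)) = (2,8) ∈ E(G2) ✓
  (2,6) → (φ(2),φ(6)) = (0,2) ∈ E(G2) ✓
  (2,8) → (φ(2),φ(8)) = (2,7) ∈ E(G2) ✓
  (2,9) → (φ(2),φ(9)) = (1,2) ∈ E(G2) ✓
  (3,11) → (φ(3),φ(11)) = (9,10) ∈ E(G2) ✓
  (4,5) → (φ(4),φ(5)) = (8,11) ∈ E(G2) ✓
  (4,7) → (φ(4),φ(7)) = (6,11) ∈ E(G2) ✓
  (4,8) → (φ(4),φ(8)) = (7,11) ∈ E(G2) ✓
  (4,9) → (φ(4),φ(9)) = (1,11) ∈ E(G2) ✓
  (5,6) → (φ(5),φ(6)) = (0,8) ∈ E(G2) ✓
  (5,8) → (φ(5),φ(8)) = (7,8) ∈ E(G2) ✓
  (5,11) → (φ(5),φ(11)) = (8,9) ∈ E(G2) ✓
  (6,7) → (φ(6),φ(7)) = (0,6) ∈ E(G2) ✓
  (6,8) → (φ(6),φ(8)) = (0,7) ∈ E(G2) ✓
  (6,10) → (φ(6),φ(10)) = (0,3) ∈ E(G2) ✓
  (6,11) → (φ(6),φ(11)) = (0,9) ∈ E(G2) ✓
  (7,9) → (φ(7),φ(9)) = (1,6) ∈ E(G2) ✓
  (7,10) → (φ(7),φ(10)) = (3,6) ∈ E(G2) ✓
  (7,11) → (φ(7),φ(11)) = (6,9) ∈ E(G2) ✓
  (8,9) → (φ(8),φ(9)) = (1,7) ∈ E(G2) ✓
  (10,11) → (φ(10),φ(11)) = (3,9) ∈ E(G2) ✓
All 32 edges of G1 map to edges of G2, and |E(G1)| = |E(G2)| = 32, so φ is a bijection on edges as well as vertices. Hence G1 ≅ G2.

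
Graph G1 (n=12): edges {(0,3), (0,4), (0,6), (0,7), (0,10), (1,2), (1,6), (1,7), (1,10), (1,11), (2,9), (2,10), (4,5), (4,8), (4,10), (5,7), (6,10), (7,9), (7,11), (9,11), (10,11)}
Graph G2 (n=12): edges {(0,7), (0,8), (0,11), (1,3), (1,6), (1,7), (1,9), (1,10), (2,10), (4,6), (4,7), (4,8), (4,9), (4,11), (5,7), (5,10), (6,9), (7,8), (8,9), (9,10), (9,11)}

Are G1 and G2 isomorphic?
Yes, isomorphic

The graphs are isomorphic.
One valid mapping φ: V(G1) → V(G2): 0→1, 1→4, 2→11, 3→3, 4→10, 5→5, 6→6, 7→7, 8→2, 9→0, 10→9, 11→8

Verify φ preserves adjacency — for each edge of G1, its image is an edge of G2:
  (0,3) → (φ(0),φ(3)) = (1,3) ∈ E(G2) ✓
  (0,4) → (φ(0),φ(4)) = (1,10) ∈ E(G2) ✓
  (0,6) → (φ(0),φ(6)) = (1,6) ∈ E(G2) ✓
  (0,7) → (φ(0),φ(7)) = (1,7) ∈ E(G2) ✓
  (0,10) → (φ(0),φ(10)) = (1,9) ∈ E(G2) ✓
  (1,2) → (φ(1),φ(2)) = (4,11) ∈ E(G2) ✓
  (1,6) → (φ(1),φ(6)) = (4,6) ∈ E(G2) ✓
  (1,7) → (φ(1),φ(7)) = (4,7) ∈ E(G2) ✓
  (1,10) → (φ(1),φ(10)) = (4,9) ∈ E(G2) ✓
  (1,11) → (φ(1),φ(11)) = (4,8) ∈ E(G2) ✓
  (2,9) → (φ(2),φ(9)) = (0,11) ∈ E(G2) ✓
  (2,10) → (φ(2),φ(10)) = (9,11) ∈ E(G2) ✓
  (4,5) → (φ(4),φ(5)) = (5,10) ∈ E(G2) ✓
  (4,8) → (φ(4),φ(8)) = (2,10) ∈ E(G2) ✓
  (4,10) → (φ(4),φ(10)) = (9,10) ∈ E(G2) ✓
  (5,7) → (φ(5),φ(7)) = (5,7) ∈ E(G2) ✓
  (6,10) → (φ(6),φ(10)) = (6,9) ∈ E(G2) ✓
  (7,9) → (φ(7),φ(9)) = (0,7) ∈ E(G2) ✓
  (7,11) → (φ(7),φ(11)) = (7,8) ∈ E(G2) ✓
  (9,11) → (φ(9),φ(11)) = (0,8) ∈ E(G2) ✓
  (10,11) → (φ(10),φ(11)) = (8,9) ∈ E(G2) ✓
All 21 edges of G1 map to edges of G2, and |E(G1)| = |E(G2)| = 21, so φ is a bijection on edges as well as vertices. Hence G1 ≅ G2.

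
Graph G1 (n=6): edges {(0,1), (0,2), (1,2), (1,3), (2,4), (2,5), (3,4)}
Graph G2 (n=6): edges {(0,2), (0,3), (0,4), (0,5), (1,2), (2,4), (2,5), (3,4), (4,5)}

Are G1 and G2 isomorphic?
No, not isomorphic

The graphs are NOT isomorphic.

Degrees in G1: deg(0)=2, deg(1)=3, deg(2)=4, deg(3)=2, deg(4)=2, deg(5)=1.
Sorted degree sequence of G1: [4, 3, 2, 2, 2, 1].
Degrees in G2: deg(0)=4, deg(1)=1, deg(2)=4, deg(3)=2, deg(4)=4, deg(5)=3.
Sorted degree sequence of G2: [4, 4, 4, 3, 2, 1].
The (sorted) degree sequence is an isomorphism invariant, so since G1 and G2 have different degree sequences they cannot be isomorphic.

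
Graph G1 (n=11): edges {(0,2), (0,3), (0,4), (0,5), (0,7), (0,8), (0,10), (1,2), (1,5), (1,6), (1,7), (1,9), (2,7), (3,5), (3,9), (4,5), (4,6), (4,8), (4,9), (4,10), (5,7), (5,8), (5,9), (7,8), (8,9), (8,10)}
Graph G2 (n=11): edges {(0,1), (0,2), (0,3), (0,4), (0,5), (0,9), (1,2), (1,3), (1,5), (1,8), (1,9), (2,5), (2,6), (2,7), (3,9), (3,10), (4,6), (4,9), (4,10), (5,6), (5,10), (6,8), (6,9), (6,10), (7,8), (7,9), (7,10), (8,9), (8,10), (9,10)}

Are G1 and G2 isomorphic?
No, not isomorphic

The graphs are NOT isomorphic.

Degrees in G1: deg(0)=7, deg(1)=5, deg(2)=3, deg(3)=3, deg(4)=6, deg(5)=7, deg(6)=2, deg(7)=5, deg(8)=6, deg(9)=5, deg(10)=3.
Sorted degree sequence of G1: [7, 7, 6, 6, 5, 5, 5, 3, 3, 3, 2].
Degrees in G2: deg(0)=6, deg(1)=6, deg(2)=5, deg(3)=4, deg(4)=4, deg(5)=5, deg(6)=6, deg(7)=4, deg(8)=5, deg(9)=8, deg(10)=7.
Sorted degree sequence of G2: [8, 7, 6, 6, 6, 5, 5, 5, 4, 4, 4].
The (sorted) degree sequence is an isomorphism invariant, so since G1 and G2 have different degree sequences they cannot be isomorphic.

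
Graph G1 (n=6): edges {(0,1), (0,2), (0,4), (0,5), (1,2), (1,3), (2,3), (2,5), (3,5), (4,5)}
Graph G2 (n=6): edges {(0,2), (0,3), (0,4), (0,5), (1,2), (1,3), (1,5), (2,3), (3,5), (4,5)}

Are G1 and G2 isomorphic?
Yes, isomorphic

The graphs are isomorphic.
One valid mapping φ: V(G1) → V(G2): 0→5, 1→1, 2→3, 3→2, 4→4, 5→0

Verify φ preserves adjacency — for each edge of G1, its image is an edge of G2:
  (0,1) → (φ(0),φ(1)) = (1,5) ∈ E(G2) ✓
  (0,2) → (φ(0),φ(2)) = (3,5) ∈ E(G2) ✓
  (0,4) → (φ(0),φ(4)) = (4,5) ∈ E(G2) ✓
  (0,5) → (φ(0),φ(5)) = (0,5) ∈ E(G2) ✓
  (1,2) → (φ(1),φ(2)) = (1,3) ∈ E(G2) ✓
  (1,3) → (φ(1),φ(3)) = (1,2) ∈ E(G2) ✓
  (2,3) → (φ(2),φ(3)) = (2,3) ∈ E(G2) ✓
  (2,5) → (φ(2),φ(5)) = (0,3) ∈ E(G2) ✓
  (3,5) → (φ(3),φ(5)) = (0,2) ∈ E(G2) ✓
  (4,5) → (φ(4),φ(5)) = (0,4) ∈ E(G2) ✓
All 10 edges of G1 map to edges of G2, and |E(G1)| = |E(G2)| = 10, so φ is a bijection on edges as well as vertices. Hence G1 ≅ G2.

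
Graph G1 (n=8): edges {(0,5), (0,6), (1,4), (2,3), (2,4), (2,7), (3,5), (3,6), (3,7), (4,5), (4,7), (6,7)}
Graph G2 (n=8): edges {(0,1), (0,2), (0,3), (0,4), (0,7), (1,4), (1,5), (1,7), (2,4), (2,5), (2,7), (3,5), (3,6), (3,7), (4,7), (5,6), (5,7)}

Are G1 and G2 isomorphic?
No, not isomorphic

The graphs are NOT isomorphic.

Counting triangles (3-cliques): G1 has 3, G2 has 12.
Triangle count is an isomorphism invariant, so differing triangle counts rule out isomorphism.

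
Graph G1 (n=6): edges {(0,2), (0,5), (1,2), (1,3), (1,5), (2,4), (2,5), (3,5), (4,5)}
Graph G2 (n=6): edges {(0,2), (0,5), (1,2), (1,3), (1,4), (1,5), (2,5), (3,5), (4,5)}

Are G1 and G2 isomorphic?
Yes, isomorphic

The graphs are isomorphic.
One valid mapping φ: V(G1) → V(G2): 0→3, 1→2, 2→1, 3→0, 4→4, 5→5

Verify φ preserves adjacency — for each edge of G1, its image is an edge of G2:
  (0,2) → (φ(0),φ(2)) = (1,3) ∈ E(G2) ✓
  (0,5) → (φ(0),φ(5)) = (3,5) ∈ E(G2) ✓
  (1,2) → (φ(1),φ(2)) = (1,2) ∈ E(G2) ✓
  (1,3) → (φ(1),φ(3)) = (0,2) ∈ E(G2) ✓
  (1,5) → (φ(1),φ(5)) = (2,5) ∈ E(G2) ✓
  (2,4) → (φ(2),φ(4)) = (1,4) ∈ E(G2) ✓
  (2,5) → (φ(2),φ(5)) = (1,5) ∈ E(G2) ✓
  (3,5) → (φ(3),φ(5)) = (0,5) ∈ E(G2) ✓
  (4,5) → (φ(4),φ(5)) = (4,5) ∈ E(G2) ✓
All 9 edges of G1 map to edges of G2, and |E(G1)| = |E(G2)| = 9, so φ is a bijection on edges as well as vertices. Hence G1 ≅ G2.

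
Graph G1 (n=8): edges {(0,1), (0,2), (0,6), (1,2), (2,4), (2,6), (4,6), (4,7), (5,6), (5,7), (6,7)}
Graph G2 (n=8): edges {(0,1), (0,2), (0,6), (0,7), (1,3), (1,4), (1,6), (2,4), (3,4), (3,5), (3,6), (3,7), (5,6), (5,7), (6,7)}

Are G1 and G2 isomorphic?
No, not isomorphic

The graphs are NOT isomorphic.

Degrees in G1: deg(0)=3, deg(1)=2, deg(2)=4, deg(3)=0, deg(4)=3, deg(5)=2, deg(6)=5, deg(7)=3.
Sorted degree sequence of G1: [5, 4, 3, 3, 3, 2, 2, 0].
Degrees in G2: deg(0)=4, deg(1)=4, deg(2)=2, deg(3)=5, deg(4)=3, deg(5)=3, deg(6)=5, deg(7)=4.
Sorted degree sequence of G2: [5, 5, 4, 4, 4, 3, 3, 2].
The (sorted) degree sequence is an isomorphism invariant, so since G1 and G2 have different degree sequences they cannot be isomorphic.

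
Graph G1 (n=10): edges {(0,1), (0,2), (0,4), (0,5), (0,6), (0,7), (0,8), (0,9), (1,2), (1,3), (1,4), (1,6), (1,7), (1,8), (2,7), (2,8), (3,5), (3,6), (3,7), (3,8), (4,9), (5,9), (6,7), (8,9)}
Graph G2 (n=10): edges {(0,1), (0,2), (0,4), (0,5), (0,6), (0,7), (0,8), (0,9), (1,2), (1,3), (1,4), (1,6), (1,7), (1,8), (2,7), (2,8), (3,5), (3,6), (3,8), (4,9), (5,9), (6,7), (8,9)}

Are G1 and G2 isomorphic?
No, not isomorphic

The graphs are NOT isomorphic.

Counting edges: G1 has 24 edge(s); G2 has 23 edge(s).
Edge count is an isomorphism invariant (a bijection on vertices induces a bijection on edges), so differing edge counts rule out isomorphism.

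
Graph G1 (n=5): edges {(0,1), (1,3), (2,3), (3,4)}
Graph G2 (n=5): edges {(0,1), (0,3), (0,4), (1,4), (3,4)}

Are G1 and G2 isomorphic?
No, not isomorphic

The graphs are NOT isomorphic.

Counting triangles (3-cliques): G1 has 0, G2 has 2.
Triangle count is an isomorphism invariant, so differing triangle counts rule out isomorphism.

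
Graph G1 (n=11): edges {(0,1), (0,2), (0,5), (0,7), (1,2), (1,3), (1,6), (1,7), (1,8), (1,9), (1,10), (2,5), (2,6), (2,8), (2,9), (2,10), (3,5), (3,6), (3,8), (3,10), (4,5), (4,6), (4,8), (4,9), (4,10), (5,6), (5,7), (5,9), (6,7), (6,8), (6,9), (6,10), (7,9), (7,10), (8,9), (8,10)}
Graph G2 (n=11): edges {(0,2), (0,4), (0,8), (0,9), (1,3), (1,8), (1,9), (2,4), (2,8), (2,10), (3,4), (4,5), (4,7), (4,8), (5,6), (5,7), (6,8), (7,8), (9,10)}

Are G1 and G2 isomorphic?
No, not isomorphic

The graphs are NOT isomorphic.

Degrees in G1: deg(0)=4, deg(1)=8, deg(2)=7, deg(3)=5, deg(4)=5, deg(5)=7, deg(6)=9, deg(7)=6, deg(8)=7, deg(9)=7, deg(10)=7.
Sorted degree sequence of G1: [9, 8, 7, 7, 7, 7, 7, 6, 5, 5, 4].
Degrees in G2: deg(0)=4, deg(1)=3, deg(2)=4, deg(3)=2, deg(4)=6, deg(5)=3, deg(6)=2, deg(7)=3, deg(8)=6, deg(9)=3, deg(10)=2.
Sorted degree sequence of G2: [6, 6, 4, 4, 3, 3, 3, 3, 2, 2, 2].
The (sorted) degree sequence is an isomorphism invariant, so since G1 and G2 have different degree sequences they cannot be isomorphic.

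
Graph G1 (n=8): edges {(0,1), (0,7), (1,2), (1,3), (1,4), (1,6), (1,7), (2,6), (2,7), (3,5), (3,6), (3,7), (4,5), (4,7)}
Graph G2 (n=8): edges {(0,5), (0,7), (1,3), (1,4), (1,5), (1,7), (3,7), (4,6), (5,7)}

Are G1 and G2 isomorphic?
No, not isomorphic

The graphs are NOT isomorphic.

Counting triangles (3-cliques): G1 has 6, G2 has 3.
Triangle count is an isomorphism invariant, so differing triangle counts rule out isomorphism.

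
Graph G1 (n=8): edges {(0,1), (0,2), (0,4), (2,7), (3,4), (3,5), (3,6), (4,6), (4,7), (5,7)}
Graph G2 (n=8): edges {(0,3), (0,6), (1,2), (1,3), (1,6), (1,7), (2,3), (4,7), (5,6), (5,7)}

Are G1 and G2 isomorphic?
Yes, isomorphic

The graphs are isomorphic.
One valid mapping φ: V(G1) → V(G2): 0→7, 1→4, 2→5, 3→3, 4→1, 5→0, 6→2, 7→6

Verify φ preserves adjacency — for each edge of G1, its image is an edge of G2:
  (0,1) → (φ(0),φ(1)) = (4,7) ∈ E(G2) ✓
  (0,2) → (φ(0),φ(2)) = (5,7) ∈ E(G2) ✓
  (0,4) → (φ(0),φ(4)) = (1,7) ∈ E(G2) ✓
  (2,7) → (φ(2),φ(7)) = (5,6) ∈ E(G2) ✓
  (3,4) → (φ(3),φ(4)) = (1,3) ∈ E(G2) ✓
  (3,5) → (φ(3),φ(5)) = (0,3) ∈ E(G2) ✓
  (3,6) → (φ(3),φ(6)) = (2,3) ∈ E(G2) ✓
  (4,6) → (φ(4),φ(6)) = (1,2) ∈ E(G2) ✓
  (4,7) → (φ(4),φ(7)) = (1,6) ∈ E(G2) ✓
  (5,7) → (φ(5),φ(7)) = (0,6) ∈ E(G2) ✓
All 10 edges of G1 map to edges of G2, and |E(G1)| = |E(G2)| = 10, so φ is a bijection on edges as well as vertices. Hence G1 ≅ G2.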